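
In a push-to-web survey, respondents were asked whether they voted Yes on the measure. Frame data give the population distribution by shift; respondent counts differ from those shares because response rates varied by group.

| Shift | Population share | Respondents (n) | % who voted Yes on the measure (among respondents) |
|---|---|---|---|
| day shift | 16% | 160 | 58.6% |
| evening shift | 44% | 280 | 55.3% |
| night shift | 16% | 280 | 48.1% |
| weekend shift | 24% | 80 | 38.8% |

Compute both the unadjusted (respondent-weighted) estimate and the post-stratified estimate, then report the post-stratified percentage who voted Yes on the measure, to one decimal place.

Unadjusted (pooled respondent) estimate weights by respondent counts:
  (160/800)×58.6 + (280/800)×55.3 + (280/800)×48.1 + (80/800)×38.8 = 51.79%
Post-stratified estimate weights by population shares:
  0.16×58.6 + 0.44×55.3 + 0.16×48.1 + 0.24×38.8 = 50.716%

50.7%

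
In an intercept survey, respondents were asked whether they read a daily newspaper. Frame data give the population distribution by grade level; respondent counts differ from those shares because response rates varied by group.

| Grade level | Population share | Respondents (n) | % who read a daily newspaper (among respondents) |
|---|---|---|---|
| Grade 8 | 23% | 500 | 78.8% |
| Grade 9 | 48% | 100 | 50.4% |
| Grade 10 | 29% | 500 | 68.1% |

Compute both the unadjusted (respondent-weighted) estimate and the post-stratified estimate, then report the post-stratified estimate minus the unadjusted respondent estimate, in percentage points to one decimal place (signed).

Without adjustment, the pooled respondent share is:
  (500/1100)×78.8 + (100/1100)×50.4 + (500/1100)×68.1 = 71.3545%
Reweighting by population grade level shares:
  0.23×78.8 + 0.48×50.4 + 0.29×68.1 = 62.065%
Difference = 62.065 − 71.3545 = -9.2895 pp.

-9.3 percentage points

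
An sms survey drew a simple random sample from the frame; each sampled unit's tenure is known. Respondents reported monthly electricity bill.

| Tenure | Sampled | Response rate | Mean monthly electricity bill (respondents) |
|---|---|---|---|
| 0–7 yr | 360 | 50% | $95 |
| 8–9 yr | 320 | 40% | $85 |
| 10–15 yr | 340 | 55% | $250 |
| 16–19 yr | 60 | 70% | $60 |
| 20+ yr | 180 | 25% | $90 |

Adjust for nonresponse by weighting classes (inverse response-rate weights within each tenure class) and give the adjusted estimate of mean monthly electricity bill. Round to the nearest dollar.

Each respondent's weight = sampled/responded in their class; summing within a class gives n_sampled, so:
  0–7 yr: 360 × 95 = 34,200
  8–9 yr: 320 × 85 = 27,200
  10–15 yr: 340 × 250 = 85,000
  16–19 yr: 60 × 60 = 3600
  20+ yr: 180 × 90 = 16,200
Adjusted estimate = 166,200 / 1,260 = 131.905 → $132.

$132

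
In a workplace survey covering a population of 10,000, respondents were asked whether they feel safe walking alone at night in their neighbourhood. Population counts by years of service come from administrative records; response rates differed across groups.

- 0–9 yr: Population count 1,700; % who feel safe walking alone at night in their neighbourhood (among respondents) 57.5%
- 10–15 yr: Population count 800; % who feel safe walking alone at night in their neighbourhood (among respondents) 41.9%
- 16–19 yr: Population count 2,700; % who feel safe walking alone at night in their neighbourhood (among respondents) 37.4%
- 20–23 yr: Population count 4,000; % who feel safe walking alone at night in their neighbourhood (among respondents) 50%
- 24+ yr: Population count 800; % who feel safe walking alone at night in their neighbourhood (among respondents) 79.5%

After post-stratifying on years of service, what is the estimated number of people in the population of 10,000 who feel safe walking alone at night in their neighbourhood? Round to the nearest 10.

4,960

Estimated count per cell = population count × respondent percentage:
  0–9 yr: 1,700 × 57.5% = 977.5
  10–15 yr: 800 × 41.9% = 335.2
  16–19 yr: 2,700 × 37.4% = 1009.8
  20–23 yr: 4,000 × 50% = 2000
  24+ yr: 800 × 79.5% = 636
Estimated total = 4958.5 → 4,960.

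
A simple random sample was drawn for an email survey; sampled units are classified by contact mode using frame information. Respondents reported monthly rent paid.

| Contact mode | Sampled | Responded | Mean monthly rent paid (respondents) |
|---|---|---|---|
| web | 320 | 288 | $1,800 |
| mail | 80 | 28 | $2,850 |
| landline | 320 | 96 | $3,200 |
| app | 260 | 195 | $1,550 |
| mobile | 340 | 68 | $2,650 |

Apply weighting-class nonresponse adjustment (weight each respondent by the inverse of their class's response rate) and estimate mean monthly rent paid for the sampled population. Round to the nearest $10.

Class response rates: web 288/320 = 90%, mail 28/80 = 35%, landline 96/320 = 30%, app 195/260 = 75%, mobile 68/340 = 20%.
Each respondent's weight = sampled/responded in their class; summing within a class gives n_sampled, so:
  web: 320 × 1800 = 576,000
  mail: 80 × 2850 = 228,000
  landline: 320 × 3200 = 1,024,000
  app: 260 × 1550 = 403,000
  mobile: 340 × 2650 = 901,000
Adjusted estimate = 3,132,000 / 1,320 = 2372.73 → $2,370.

$2,370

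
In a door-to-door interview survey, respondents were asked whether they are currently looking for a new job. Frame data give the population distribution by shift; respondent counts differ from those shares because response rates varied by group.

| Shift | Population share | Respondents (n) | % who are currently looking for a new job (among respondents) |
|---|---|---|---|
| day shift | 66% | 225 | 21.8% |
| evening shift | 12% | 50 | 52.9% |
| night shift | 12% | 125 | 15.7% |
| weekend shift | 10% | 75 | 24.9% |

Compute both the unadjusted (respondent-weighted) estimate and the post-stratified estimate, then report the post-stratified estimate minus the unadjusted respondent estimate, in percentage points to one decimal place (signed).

+1.2 percentage points

Unadjusted (pooled respondent) estimate weights by respondent counts:
  (225/475)×21.8 + (50/475)×52.9 + (125/475)×15.7 + (75/475)×24.9 = 23.9579%
Reweighting by population shift shares:
  0.66×21.8 + 0.12×52.9 + 0.12×15.7 + 0.1×24.9 = 25.11%
Difference = 25.11 − 23.9579 = 1.1521 pp.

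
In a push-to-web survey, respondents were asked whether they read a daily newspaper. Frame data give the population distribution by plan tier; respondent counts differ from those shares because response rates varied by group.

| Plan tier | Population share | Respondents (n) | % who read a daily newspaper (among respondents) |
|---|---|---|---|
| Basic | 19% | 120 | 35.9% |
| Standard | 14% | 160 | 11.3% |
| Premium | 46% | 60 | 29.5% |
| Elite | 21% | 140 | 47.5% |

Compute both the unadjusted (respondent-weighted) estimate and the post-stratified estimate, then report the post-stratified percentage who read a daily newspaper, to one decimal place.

31.9%

Without adjustment, the pooled respondent share is:
  (120/480)×35.9 + (160/480)×11.3 + (60/480)×29.5 + (140/480)×47.5 = 30.2833%
Reweighting by population plan tier shares:
  0.19×35.9 + 0.14×11.3 + 0.46×29.5 + 0.21×47.5 = 31.948%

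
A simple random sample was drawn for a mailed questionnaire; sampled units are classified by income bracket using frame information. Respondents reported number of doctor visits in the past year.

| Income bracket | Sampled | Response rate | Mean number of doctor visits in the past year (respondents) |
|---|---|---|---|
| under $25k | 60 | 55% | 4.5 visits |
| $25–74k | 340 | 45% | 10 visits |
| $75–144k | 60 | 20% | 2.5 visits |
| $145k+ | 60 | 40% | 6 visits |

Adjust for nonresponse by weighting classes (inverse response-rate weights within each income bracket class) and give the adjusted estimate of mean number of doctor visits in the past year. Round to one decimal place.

Weighting each respondent by the inverse class response rate inflates each class back to its sampled size, so the class weight is n_sampled:
  under $25k: 60 × 4.5 = 270
  $25–74k: 340 × 10 = 3400
  $75–144k: 60 × 2.5 = 150
  $145k+: 60 × 6 = 360
Adjusted estimate = 4180 / 520 = 8.03846 → 8.0.

8.0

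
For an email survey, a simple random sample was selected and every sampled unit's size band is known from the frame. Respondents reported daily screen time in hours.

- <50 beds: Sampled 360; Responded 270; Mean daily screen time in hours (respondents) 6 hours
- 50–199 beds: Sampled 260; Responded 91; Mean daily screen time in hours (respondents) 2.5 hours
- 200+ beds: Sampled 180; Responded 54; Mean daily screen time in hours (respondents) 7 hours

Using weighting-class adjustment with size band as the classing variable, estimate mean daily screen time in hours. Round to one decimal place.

5.1

Class response rates: <50 beds 270/360 = 75%, 50–199 beds 91/260 = 35%, 200+ beds 54/180 = 30%.
With weight = n_sampled/n_responded per class, the weighted class total is n_sampled:
  <50 beds: 360 × 6 = 2160
  50–199 beds: 260 × 2.5 = 650
  200+ beds: 180 × 7 = 1260
Adjusted estimate = 4070 / 800 = 5.0875 → 5.1.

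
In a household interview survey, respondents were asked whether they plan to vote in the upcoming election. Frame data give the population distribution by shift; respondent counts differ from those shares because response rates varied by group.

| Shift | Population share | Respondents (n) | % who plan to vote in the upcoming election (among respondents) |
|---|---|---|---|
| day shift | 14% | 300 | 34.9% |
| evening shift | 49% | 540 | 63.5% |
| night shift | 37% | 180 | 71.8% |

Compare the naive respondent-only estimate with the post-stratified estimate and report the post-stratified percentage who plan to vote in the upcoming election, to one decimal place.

62.6%

Unadjusted (pooled respondent) estimate weights by respondent counts:
  (300/1020)×34.9 + (540/1020)×63.5 + (180/1020)×71.8 = 56.5529%
Post-stratifying to population shares instead:
  0.14×34.9 + 0.49×63.5 + 0.37×71.8 = 62.567%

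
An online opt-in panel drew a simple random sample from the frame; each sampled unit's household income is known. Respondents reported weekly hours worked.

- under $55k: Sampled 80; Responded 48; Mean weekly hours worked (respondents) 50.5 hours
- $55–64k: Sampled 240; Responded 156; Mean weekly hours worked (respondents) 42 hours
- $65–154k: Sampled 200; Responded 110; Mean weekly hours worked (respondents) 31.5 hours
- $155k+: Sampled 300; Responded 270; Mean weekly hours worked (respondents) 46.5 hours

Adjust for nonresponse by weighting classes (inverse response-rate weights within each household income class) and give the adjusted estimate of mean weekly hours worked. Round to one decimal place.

Class response rates: under $55k 48/80 = 60%, $55–64k 156/240 = 65%, $65–154k 110/200 = 55%, $155k+ 270/300 = 90%.
Weighting each respondent by the inverse class response rate inflates each class back to its sampled size, so the class weight is n_sampled:
  under $55k: 80 × 50.5 = 4040
  $55–64k: 240 × 42 = 10,080
  $65–154k: 200 × 31.5 = 6300
  $155k+: 300 × 46.5 = 13,950
Adjusted estimate = 34,370 / 820 = 41.9146 → 41.9.

41.9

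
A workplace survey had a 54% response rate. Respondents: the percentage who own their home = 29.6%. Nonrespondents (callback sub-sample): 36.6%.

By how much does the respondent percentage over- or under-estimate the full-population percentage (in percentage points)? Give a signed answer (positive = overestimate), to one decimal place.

-3.2 percentage points

Nonresponse fraction = 1 − 0.54 = 0.46.
Bias = (nonresponse fraction) × (respondent percentage − nonrespondent percentage)
     = 0.46 × (29.6 − 36.6) = 0.46 × -7 = -3.22.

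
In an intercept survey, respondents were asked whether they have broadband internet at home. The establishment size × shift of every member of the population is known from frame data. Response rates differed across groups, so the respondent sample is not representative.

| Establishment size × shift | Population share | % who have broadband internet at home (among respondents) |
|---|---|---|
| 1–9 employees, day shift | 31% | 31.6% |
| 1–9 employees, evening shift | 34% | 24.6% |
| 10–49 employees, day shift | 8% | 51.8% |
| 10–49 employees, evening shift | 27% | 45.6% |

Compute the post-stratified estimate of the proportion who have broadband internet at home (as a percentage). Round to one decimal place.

Post-stratification weights by population share, not respondent share:
  1–9 employees, day shift: 0.31 × 31.6 = 9.796
  1–9 employees, evening shift: 0.34 × 24.6 = 8.364
  10–49 employees, day shift: 0.08 × 51.8 = 4.144
  10–49 employees, evening shift: 0.27 × 45.6 = 12.312
Post-stratified estimate = 34.616 → 34.6%.

34.6%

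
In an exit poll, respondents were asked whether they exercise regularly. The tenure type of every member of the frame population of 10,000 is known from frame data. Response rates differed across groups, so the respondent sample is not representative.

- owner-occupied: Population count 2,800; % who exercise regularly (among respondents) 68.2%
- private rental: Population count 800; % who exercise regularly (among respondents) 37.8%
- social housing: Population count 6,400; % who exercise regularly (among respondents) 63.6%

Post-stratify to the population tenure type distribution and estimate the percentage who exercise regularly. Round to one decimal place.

Weight each group's respondent value by its population share:
  owner-occupied: (2,800/10,000) × 68.2 = 19.096
  private rental: (800/10,000) × 37.8 = 3.024
  social housing: (6,400/10,000) × 63.6 = 40.704
Post-stratified estimate = 62.824 → 62.8%.

62.8%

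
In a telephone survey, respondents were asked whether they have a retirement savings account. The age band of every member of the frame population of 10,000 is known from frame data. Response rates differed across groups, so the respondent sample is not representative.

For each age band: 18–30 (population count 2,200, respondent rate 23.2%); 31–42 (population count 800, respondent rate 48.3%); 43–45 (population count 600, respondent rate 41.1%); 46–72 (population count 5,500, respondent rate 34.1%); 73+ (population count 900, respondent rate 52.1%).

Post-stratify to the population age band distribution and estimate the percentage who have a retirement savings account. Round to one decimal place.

Reweight to the known age band distribution:
  18–30: (2,200/10,000) × 23.2 = 5.104
  31–42: (800/10,000) × 48.3 = 3.864
  43–45: (600/10,000) × 41.1 = 2.466
  46–72: (5,500/10,000) × 34.1 = 18.755
  73+: (900/10,000) × 52.1 = 4.689
Post-stratified estimate = 34.878 → 34.9%.

34.9%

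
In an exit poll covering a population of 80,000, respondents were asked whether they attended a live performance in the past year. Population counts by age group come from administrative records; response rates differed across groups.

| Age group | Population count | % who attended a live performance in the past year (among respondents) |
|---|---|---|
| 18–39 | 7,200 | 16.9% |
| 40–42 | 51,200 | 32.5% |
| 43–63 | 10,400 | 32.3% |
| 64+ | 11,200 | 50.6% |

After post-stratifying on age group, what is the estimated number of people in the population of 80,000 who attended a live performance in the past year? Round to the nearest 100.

Estimated count per cell = population count × respondent percentage:
  18–39: 7,200 × 16.9% = 1216.8
  40–42: 51,200 × 32.5% = 16,640
  43–63: 10,400 × 32.3% = 3359.2
  64+: 11,200 × 50.6% = 5667.2
Estimated total = 26883.2 → 26,900.

26,900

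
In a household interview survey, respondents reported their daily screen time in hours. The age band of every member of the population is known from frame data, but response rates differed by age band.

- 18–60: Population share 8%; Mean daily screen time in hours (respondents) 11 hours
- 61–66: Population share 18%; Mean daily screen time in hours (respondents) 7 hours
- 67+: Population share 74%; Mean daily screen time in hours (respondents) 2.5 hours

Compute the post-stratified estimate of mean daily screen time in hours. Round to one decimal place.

Reweight to the known age band distribution:
  18–60: 0.08 × 11 = 0.88
  61–66: 0.18 × 7 = 1.26
  67+: 0.74 × 2.5 = 1.85
Post-stratified estimate = 3.99 → 4.0.

4.0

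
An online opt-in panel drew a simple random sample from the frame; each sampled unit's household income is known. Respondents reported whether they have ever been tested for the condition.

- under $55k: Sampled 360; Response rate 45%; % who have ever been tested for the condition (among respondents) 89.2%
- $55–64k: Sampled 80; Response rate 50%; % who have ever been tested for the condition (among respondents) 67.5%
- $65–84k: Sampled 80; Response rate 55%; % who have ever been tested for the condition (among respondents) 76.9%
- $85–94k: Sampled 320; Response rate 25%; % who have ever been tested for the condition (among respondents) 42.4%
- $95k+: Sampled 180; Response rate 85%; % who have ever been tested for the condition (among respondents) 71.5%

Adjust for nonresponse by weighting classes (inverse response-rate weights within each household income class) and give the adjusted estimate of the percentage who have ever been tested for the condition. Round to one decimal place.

68.7%

Weighting each respondent by the inverse class response rate inflates each class back to its sampled size, so the class weight is n_sampled:
  under $55k: 360 × 89.2 = 32,112
  $55–64k: 80 × 67.5 = 5400
  $65–84k: 80 × 76.9 = 6152
  $85–94k: 320 × 42.4 = 13,568
  $95k+: 180 × 71.5 = 12,870
Adjusted estimate = 70,102 / 1,020 = 68.7275 → 68.7%.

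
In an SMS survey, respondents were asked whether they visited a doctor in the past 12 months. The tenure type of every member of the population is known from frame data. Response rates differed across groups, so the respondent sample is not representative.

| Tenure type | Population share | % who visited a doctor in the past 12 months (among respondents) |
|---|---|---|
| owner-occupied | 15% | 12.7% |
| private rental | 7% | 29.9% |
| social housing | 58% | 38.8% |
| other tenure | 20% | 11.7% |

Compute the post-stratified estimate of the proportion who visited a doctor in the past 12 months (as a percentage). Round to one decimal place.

Reweight to the known tenure type distribution:
  owner-occupied: 0.15 × 12.7 = 1.905
  private rental: 0.07 × 29.9 = 2.093
  social housing: 0.58 × 38.8 = 22.504
  other tenure: 0.2 × 11.7 = 2.34
Post-stratified estimate = 28.842 → 28.8%.

28.8%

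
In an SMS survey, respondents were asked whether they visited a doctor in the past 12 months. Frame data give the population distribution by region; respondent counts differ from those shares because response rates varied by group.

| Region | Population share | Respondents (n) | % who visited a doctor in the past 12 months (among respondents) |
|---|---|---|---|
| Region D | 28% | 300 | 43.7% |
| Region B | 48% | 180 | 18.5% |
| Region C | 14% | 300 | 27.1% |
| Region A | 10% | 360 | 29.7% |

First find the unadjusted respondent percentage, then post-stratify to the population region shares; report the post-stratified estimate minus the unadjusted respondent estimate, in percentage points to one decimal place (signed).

-3.1 percentage points

Unadjusted (pooled respondent) estimate weights by respondent counts:
  (300/1140)×43.7 + (180/1140)×18.5 + (300/1140)×27.1 + (360/1140)×29.7 = 30.9316%
Reweighting by population region shares:
  0.28×43.7 + 0.48×18.5 + 0.14×27.1 + 0.1×29.7 = 27.88%
Difference = 27.88 − 30.9316 = -3.0516 pp.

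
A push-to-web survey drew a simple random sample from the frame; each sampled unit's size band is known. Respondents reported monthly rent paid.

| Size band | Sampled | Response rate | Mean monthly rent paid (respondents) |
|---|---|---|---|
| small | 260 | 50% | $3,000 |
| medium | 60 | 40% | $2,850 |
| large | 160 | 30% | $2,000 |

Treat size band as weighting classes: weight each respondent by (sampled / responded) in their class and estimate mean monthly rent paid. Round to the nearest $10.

With weight = n_sampled/n_responded per class, the weighted class total is n_sampled:
  small: 260 × 3000 = 780,000
  medium: 60 × 2850 = 171,000
  large: 160 × 2000 = 320,000
Adjusted estimate = 1,271,000 / 480 = 2647.92 → $2,650.

$2,650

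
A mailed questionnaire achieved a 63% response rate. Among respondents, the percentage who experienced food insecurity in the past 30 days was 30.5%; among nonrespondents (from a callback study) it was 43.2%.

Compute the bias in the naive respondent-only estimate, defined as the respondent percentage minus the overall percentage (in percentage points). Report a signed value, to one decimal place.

-4.7 percentage points

Nonresponse fraction = 1 − 0.63 = 0.37.
Bias = (nonresponse fraction) × (respondent percentage − nonrespondent percentage)
     = 0.37 × (30.5 − 43.2) = 0.37 × -12.7 = -4.699.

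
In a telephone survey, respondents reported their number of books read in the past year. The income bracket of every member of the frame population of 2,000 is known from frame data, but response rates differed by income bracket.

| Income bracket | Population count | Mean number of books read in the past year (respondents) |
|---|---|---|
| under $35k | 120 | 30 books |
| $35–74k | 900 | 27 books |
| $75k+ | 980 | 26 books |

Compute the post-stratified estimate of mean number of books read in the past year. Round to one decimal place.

Post-stratification weights by population share, not respondent share:
  under $35k: (120/2,000) × 30 = 1.8
  $35–74k: (900/2,000) × 27 = 12.15
  $75k+: (980/2,000) × 26 = 12.74
Post-stratified estimate = 26.69 → 26.7.

26.7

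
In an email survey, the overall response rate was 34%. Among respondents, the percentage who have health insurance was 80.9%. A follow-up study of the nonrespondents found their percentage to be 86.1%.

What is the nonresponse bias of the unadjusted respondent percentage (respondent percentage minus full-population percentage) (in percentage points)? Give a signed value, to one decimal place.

-3.4 percentage points

Nonresponse fraction = 1 − 0.34 = 0.66.
Bias = (nonresponse fraction) × (respondent percentage − nonrespondent percentage)
     = 0.66 × (80.9 − 86.1) = 0.66 × -5.2 = -3.432.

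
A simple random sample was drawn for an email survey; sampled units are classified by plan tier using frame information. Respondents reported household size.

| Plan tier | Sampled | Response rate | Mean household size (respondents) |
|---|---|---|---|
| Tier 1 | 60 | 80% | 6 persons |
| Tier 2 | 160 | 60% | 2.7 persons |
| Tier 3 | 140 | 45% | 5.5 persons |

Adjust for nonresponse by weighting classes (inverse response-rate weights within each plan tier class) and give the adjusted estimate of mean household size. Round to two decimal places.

With weight = n_sampled/n_responded per class, the weighted class total is n_sampled:
  Tier 1: 60 × 6 = 360
  Tier 2: 160 × 2.7 = 432
  Tier 3: 140 × 5.5 = 770
Adjusted estimate = 1562 / 360 = 4.33889 → 4.34.

4.34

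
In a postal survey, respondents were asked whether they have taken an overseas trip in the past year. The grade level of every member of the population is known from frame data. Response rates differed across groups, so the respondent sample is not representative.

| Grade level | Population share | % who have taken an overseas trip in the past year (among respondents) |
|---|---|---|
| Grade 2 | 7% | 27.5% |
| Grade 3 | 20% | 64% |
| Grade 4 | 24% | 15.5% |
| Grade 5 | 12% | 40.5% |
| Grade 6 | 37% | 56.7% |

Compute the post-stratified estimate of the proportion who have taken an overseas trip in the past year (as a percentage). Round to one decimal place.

44.3%

Post-stratification weights by population share, not respondent share:
  Grade 2: 0.07 × 27.5 = 1.925
  Grade 3: 0.2 × 64 = 12.8
  Grade 4: 0.24 × 15.5 = 3.72
  Grade 5: 0.12 × 40.5 = 4.86
  Grade 6: 0.37 × 56.7 = 20.979
Post-stratified estimate = 44.284 → 44.3%.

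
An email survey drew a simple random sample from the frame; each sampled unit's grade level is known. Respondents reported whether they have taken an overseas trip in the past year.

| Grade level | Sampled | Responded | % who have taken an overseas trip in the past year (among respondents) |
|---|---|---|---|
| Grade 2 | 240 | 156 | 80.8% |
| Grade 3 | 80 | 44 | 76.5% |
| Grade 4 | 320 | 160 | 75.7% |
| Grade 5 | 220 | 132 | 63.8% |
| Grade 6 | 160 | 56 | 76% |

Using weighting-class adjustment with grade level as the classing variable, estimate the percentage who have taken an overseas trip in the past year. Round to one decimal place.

74.4%

Response rates by class: Grade 2 156/240 = 65%, Grade 3 44/80 = 55%, Grade 4 160/320 = 50%, Grade 5 132/220 = 60%, Grade 6 56/160 = 35%.
Each respondent's weight = sampled/responded in their class; summing within a class gives n_sampled, so:
  Grade 2: 240 × 80.8 = 19,392
  Grade 3: 80 × 76.5 = 6120
  Grade 4: 320 × 75.7 = 24,224
  Grade 5: 220 × 63.8 = 14,036
  Grade 6: 160 × 76 = 12,160
Adjusted estimate = 75,932 / 1,020 = 74.4431 → 74.4%.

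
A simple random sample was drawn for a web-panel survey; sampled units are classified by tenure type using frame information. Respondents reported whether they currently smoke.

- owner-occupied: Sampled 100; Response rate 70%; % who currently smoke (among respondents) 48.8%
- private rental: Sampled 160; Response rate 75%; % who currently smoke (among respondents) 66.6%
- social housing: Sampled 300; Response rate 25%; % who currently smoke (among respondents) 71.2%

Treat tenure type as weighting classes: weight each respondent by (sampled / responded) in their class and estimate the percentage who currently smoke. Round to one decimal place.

65.9%

Weighting each respondent by the inverse class response rate inflates each class back to its sampled size, so the class weight is n_sampled:
  owner-occupied: 100 × 48.8 = 4880
  private rental: 160 × 66.6 = 10,656
  social housing: 300 × 71.2 = 21,360
Adjusted estimate = 36,896 / 560 = 65.8857 → 65.9%.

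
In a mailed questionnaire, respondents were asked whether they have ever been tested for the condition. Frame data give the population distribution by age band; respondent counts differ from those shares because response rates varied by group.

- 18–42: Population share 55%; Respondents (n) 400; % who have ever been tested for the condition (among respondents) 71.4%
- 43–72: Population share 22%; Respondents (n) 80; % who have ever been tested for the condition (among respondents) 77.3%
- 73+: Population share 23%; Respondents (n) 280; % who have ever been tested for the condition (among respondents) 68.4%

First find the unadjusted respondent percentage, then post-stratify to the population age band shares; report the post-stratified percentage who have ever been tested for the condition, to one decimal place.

Without adjustment, the pooled respondent share is:
  (400/760)×71.4 + (80/760)×77.3 + (280/760)×68.4 = 70.9158%
Reweighting by population age band shares:
  0.55×71.4 + 0.22×77.3 + 0.23×68.4 = 72.008%

72.0%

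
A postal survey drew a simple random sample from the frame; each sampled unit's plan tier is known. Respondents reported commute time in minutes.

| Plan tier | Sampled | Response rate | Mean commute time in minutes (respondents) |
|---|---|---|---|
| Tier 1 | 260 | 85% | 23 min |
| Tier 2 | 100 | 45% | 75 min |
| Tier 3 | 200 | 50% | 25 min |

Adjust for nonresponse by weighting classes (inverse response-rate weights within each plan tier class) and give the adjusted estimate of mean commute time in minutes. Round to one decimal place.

Inverse-response-rate weighting restores each class to its sampled count, so class totals weight by n_sampled:
  Tier 1: 260 × 23 = 5980
  Tier 2: 100 × 75 = 7500
  Tier 3: 200 × 25 = 5000
Adjusted estimate = 18,480 / 560 = 33 → 33.0.

33.0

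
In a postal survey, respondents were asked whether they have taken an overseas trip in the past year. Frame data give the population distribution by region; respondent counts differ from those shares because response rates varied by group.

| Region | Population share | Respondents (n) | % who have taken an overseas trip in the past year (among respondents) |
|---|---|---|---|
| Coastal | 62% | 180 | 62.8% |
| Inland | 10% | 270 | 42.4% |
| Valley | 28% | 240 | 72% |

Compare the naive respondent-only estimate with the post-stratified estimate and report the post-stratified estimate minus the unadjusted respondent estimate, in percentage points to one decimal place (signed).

+5.3 percentage points

Without adjustment, the pooled respondent share is:
  (180/690)×62.8 + (270/690)×42.4 + (240/690)×72 = 58.0174%
Post-stratified estimate weights by population shares:
  0.62×62.8 + 0.1×42.4 + 0.28×72 = 63.336%
Difference = 63.336 − 58.0174 = 5.3186 pp.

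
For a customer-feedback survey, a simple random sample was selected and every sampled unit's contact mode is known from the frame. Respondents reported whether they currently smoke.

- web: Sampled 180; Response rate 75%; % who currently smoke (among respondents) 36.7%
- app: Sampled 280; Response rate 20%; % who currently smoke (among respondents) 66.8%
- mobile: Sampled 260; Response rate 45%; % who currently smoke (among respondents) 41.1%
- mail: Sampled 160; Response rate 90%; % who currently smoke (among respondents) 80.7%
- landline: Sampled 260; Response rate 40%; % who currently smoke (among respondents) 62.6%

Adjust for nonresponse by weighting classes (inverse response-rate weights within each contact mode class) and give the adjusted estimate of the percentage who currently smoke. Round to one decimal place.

Inverse-response-rate weighting restores each class to its sampled count, so class totals weight by n_sampled:
  web: 180 × 36.7 = 6606
  app: 280 × 66.8 = 18,704
  mobile: 260 × 41.1 = 10,686
  mail: 160 × 80.7 = 12,912
  landline: 260 × 62.6 = 16,276
Adjusted estimate = 65,184 / 1,140 = 57.1789 → 57.2%.

57.2%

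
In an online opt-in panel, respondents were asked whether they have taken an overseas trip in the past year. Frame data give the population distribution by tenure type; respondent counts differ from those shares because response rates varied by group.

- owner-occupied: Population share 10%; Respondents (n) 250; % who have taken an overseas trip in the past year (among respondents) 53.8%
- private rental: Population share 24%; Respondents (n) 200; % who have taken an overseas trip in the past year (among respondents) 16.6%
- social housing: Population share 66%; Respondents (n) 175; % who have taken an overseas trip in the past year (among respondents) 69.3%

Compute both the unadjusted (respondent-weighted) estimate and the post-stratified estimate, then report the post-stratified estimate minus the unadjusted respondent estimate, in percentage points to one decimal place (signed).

Naive respondent-only estimate (weights = respondent counts):
  (250/625)×53.8 + (200/625)×16.6 + (175/625)×69.3 = 46.236%
Post-stratified estimate weights by population shares:
  0.1×53.8 + 0.24×16.6 + 0.66×69.3 = 55.102%
Difference = 55.102 − 46.236 = 8.866 pp.

+8.9 percentage points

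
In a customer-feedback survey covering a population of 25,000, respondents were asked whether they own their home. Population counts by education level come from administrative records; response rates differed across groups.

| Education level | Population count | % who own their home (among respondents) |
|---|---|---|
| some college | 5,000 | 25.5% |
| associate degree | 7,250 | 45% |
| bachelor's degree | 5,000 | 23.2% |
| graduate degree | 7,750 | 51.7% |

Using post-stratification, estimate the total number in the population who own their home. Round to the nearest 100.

Apply each group's respondent rate to its population count:
  some college: 5,000 × 25.5% = 1275
  associate degree: 7,250 × 45% = 3262.5
  bachelor's degree: 5,000 × 23.2% = 1160
  graduate degree: 7,750 × 51.7% = 4006.75
Estimated total = 9704.25 → 9,700.

9,700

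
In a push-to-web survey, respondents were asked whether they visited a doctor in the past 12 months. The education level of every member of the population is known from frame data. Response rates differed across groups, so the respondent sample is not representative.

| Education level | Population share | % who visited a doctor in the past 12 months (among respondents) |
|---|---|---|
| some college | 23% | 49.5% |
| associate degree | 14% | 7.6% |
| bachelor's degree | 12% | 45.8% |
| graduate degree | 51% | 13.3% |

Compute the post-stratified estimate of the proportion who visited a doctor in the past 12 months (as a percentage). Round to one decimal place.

24.7%

Weight each group's respondent value by its population share:
  some college: 0.23 × 49.5 = 11.385
  associate degree: 0.14 × 7.6 = 1.064
  bachelor's degree: 0.12 × 45.8 = 5.496
  graduate degree: 0.51 × 13.3 = 6.783
Post-stratified estimate = 24.728 → 24.7%.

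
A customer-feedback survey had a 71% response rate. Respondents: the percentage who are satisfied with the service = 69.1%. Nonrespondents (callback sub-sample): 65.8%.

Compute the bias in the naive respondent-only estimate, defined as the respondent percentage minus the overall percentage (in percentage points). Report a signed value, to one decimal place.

Nonresponse fraction = 1 − 0.71 = 0.29.
Bias = (nonresponse fraction) × (respondent percentage − nonrespondent percentage)
     = 0.29 × (69.1 − 65.8) = 0.29 × 3.3 = 0.957.

+1.0 percentage points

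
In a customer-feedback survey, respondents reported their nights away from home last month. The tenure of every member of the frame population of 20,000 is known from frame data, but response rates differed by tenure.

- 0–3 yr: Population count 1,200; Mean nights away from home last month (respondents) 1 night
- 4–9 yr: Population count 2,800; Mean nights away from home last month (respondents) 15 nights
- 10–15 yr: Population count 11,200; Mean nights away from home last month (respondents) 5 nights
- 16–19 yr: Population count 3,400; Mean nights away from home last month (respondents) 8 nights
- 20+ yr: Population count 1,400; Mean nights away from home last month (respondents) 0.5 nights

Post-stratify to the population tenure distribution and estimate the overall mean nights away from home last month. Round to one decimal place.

Weight each group's respondent value by its population share:
  0–3 yr: (1,200/20,000) × 1 = 0.06
  4–9 yr: (2,800/20,000) × 15 = 2.1
  10–15 yr: (11,200/20,000) × 5 = 2.8
  16–19 yr: (3,400/20,000) × 8 = 1.36
  20+ yr: (1,400/20,000) × 0.5 = 0.035
Post-stratified estimate = 6.355 → 6.4.

6.4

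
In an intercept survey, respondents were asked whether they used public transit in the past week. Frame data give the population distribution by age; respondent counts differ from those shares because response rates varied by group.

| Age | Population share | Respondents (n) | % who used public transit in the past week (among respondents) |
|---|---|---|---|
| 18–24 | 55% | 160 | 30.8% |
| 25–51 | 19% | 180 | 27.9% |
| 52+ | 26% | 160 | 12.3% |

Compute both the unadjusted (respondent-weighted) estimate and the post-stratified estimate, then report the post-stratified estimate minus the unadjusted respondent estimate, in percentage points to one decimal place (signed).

+1.6 percentage points

Without adjustment, the pooled respondent share is:
  (160/500)×30.8 + (180/500)×27.9 + (160/500)×12.3 = 23.836%
Reweighting by population age shares:
  0.55×30.8 + 0.19×27.9 + 0.26×12.3 = 25.439%
Difference = 25.439 − 23.836 = 1.603 pp.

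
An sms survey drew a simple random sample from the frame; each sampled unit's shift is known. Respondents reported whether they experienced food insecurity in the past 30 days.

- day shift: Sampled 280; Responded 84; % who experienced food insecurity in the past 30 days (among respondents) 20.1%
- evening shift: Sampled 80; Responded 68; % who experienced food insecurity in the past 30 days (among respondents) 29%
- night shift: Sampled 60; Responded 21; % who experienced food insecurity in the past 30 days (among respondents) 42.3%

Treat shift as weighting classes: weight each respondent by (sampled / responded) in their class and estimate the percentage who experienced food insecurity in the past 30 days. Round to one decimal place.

Response rates by class: day shift 84/280 = 30%, evening shift 68/80 = 85%, night shift 21/60 = 35%.
Inverse-response-rate weighting restores each class to its sampled count, so class totals weight by n_sampled:
  day shift: 280 × 20.1 = 5628
  evening shift: 80 × 29 = 2320
  night shift: 60 × 42.3 = 2538
Adjusted estimate = 10,486 / 420 = 24.9667 → 25.0%.

25.0%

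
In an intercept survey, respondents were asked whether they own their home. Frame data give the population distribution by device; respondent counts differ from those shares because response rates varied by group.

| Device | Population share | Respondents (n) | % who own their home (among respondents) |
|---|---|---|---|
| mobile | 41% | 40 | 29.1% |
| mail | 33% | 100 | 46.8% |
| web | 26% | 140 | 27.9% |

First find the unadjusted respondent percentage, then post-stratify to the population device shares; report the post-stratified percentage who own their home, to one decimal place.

Without adjustment, the pooled respondent share is:
  (40/280)×29.1 + (100/280)×46.8 + (140/280)×27.9 = 34.8214%
Post-stratifying to population shares instead:
  0.41×29.1 + 0.33×46.8 + 0.26×27.9 = 34.629%

34.6%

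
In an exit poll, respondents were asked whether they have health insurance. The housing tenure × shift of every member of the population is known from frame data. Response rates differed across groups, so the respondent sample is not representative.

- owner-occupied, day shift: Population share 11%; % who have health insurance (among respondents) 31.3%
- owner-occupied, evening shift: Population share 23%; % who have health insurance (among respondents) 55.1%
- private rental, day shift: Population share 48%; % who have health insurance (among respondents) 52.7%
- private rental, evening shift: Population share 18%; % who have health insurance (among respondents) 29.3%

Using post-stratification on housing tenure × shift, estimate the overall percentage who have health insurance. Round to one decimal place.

46.7%

Reweight to the known housing tenure × shift distribution:
  owner-occupied, day shift: 0.11 × 31.3 = 3.443
  owner-occupied, evening shift: 0.23 × 55.1 = 12.673
  private rental, day shift: 0.48 × 52.7 = 25.296
  private rental, evening shift: 0.18 × 29.3 = 5.274
Post-stratified estimate = 46.686 → 46.7%.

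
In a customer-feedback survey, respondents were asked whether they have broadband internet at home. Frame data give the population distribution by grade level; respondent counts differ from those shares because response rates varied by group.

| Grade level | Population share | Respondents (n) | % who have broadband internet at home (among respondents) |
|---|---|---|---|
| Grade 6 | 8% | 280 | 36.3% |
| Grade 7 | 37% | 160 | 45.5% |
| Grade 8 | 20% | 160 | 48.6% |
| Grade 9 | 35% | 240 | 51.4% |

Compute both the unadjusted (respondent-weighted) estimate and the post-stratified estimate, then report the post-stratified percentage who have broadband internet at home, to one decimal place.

47.4%

Without adjustment, the pooled respondent share is:
  (280/840)×36.3 + (160/840)×45.5 + (160/840)×48.6 + (240/840)×51.4 = 44.7095%
Reweighting by population grade level shares:
  0.08×36.3 + 0.37×45.5 + 0.2×48.6 + 0.35×51.4 = 47.449%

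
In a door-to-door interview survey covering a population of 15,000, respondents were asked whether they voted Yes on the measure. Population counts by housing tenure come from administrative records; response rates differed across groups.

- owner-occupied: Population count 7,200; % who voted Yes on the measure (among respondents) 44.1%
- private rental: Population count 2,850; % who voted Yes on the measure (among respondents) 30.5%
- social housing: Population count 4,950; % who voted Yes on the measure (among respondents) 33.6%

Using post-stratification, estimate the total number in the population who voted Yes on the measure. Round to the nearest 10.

5,710

Estimated count per cell = population count × respondent percentage:
  owner-occupied: 7,200 × 44.1% = 3175.2
  private rental: 2,850 × 30.5% = 869.25
  social housing: 4,950 × 33.6% = 1663.2
Estimated total = 5707.65 → 5,710.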